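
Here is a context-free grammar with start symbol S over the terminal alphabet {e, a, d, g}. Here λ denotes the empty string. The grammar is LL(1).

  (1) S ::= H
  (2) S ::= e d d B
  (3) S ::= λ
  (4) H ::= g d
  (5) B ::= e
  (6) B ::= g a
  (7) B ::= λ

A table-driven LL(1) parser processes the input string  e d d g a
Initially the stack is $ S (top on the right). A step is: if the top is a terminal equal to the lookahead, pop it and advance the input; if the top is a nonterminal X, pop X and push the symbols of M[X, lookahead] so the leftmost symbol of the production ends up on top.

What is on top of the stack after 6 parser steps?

     Stack      Input        Action
  1  $ S        e d d g a $  expand S ::= e d d B
  2  $ B d d e  e d d g a $  match e
  3  $ B d d    d d g a $    match d
  4  $ B d      d g a $      match d
  5  $ B        g a $        expand B ::= g a
  6  $ a g      g a $        match g
Stack after step 6: $ a (top = a).

a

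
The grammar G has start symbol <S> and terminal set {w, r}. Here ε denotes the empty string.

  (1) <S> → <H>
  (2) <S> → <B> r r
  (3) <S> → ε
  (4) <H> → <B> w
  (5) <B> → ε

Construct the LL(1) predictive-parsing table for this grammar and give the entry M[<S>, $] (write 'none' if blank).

<S> → ε

FIRST(<B>): from <B>→ε we get {ε}. So FIRST(<B>) = {ε}.
FIRST(<H>): from <H>→<B> w we get {w}. So FIRST(<H>) = {w}.
FIRST(<S>): from <S>→<H> we get {w}; from <S>→<B> r r we get {r}; from <S>→ε we get {ε}. So FIRST(<S>) = {ε, r, w}.
FOLLOW(<S>) includes $ since <S> is the start symbol.
FOLLOW(<S>): <S> appears on no right-hand side. Thus FOLLOW(<S>) = {$}.
For <S> → <H>: FIRST(<H>) = {w}, so it goes in M[<S>, t] for t ∈ {w}.
For <S> → <B> r r: FIRST(<B> r r) = {r}, so it goes in M[<S>, t] for t ∈ {r}.
For <S> → ε: FIRST(ε) = {ε}, so it goes in M[<S>, t] for t ∈ {}; since ε ∈ FIRST, also for every t ∈ FOLLOW(<S>) = {$}.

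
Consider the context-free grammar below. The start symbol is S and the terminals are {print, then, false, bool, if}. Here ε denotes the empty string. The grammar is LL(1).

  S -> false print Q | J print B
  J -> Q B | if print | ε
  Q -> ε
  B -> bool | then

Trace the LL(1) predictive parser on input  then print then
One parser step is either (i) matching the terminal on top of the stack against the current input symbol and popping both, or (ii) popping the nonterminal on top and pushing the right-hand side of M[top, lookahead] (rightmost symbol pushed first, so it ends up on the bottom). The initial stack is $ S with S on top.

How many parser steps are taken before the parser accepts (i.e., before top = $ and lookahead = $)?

8

step 1: stack=$ S  input=then print then $  — expand S -> J print B
step 2: stack=$ B print J  input=then print then $  — expand J -> Q B
step 3: stack=$ B print B Q  input=then print then $  — expand Q -> ε
step 4: stack=$ B print B  input=then print then $  — expand B -> then
step 5: stack=$ B print then  input=then print then $  — match then
step 6: stack=$ B print  input=print then $  — match print
step 7: stack=$ B  input=then $  — expand B -> then
step 8: stack=$ then  input=then $  — match then
Accept reached after 8 steps.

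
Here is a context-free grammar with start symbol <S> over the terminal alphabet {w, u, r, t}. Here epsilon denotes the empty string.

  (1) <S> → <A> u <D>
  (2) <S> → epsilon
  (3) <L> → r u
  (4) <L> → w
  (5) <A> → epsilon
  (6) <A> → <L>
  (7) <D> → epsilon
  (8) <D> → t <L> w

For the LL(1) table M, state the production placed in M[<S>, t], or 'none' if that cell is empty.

none

FIRST(<L>) = {r, w}
FIRST(<D>) = {epsilon, t}
FIRST(<A>) = {epsilon, r, w}  (via <L>)
FIRST(<S>) = {epsilon, r, u, w}  (via <A> u <D>)
FOLLOW(<S>) includes $ since <S> is the start symbol.
FOLLOW(<S>): <S> appears on no right-hand side. Thus FOLLOW(<S>) = {$}.
For <S> → <A> u <D>: FIRST(<A> u <D>) = {r, u, w}, so it goes in M[<S>, t] for t ∈ {r, u, w}.
For <S> → epsilon: FIRST(epsilon) = {epsilon}, so it goes in M[<S>, t] for t ∈ {}; since epsilon ∈ FIRST, also for every t ∈ FOLLOW(<S>) = {$}.
None of these place a production in M[<S>, t].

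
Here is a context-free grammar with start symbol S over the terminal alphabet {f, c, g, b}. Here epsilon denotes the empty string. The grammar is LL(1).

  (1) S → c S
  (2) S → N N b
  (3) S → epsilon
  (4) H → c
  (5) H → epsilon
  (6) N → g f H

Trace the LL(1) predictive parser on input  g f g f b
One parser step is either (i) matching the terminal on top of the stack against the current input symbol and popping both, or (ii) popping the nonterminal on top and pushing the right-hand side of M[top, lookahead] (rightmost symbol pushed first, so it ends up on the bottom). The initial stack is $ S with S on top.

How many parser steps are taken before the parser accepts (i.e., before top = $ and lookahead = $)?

      Stack        Input        Action
   1  $ S          g f g f b $  expand S → N N b
   2  $ b N N      g f g f b $  expand N → g f H
   3  $ b N H f g  g f g f b $  match g
   4  $ b N H f    f g f b $    match f
   5  $ b N H      g f b $      expand H → epsilon
   6  $ b N        g f b $      expand N → g f H
   7  $ b H f g    g f b $      match g
   8  $ b H f      f b $        match f
   9  $ b H        b $          expand H → epsilon
  10  $ b          b $          match b
Accept reached after 10 steps.

10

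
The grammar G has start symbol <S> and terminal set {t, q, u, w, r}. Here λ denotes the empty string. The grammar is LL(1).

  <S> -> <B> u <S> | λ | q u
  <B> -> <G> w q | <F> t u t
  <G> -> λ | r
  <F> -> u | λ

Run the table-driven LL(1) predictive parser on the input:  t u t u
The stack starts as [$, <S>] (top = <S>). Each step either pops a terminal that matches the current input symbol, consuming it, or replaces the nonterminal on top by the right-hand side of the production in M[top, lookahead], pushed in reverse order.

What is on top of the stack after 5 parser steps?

t

step 1: stack=$ <S>  input=t u t u $  — expand <S> -> <B> u <S>
step 2: stack=$ <S> u <B>  input=t u t u $  — expand <B> -> <F> t u t
step 3: stack=$ <S> u t u t <F>  input=t u t u $  — expand <F> -> λ
step 4: stack=$ <S> u t u t  input=t u t u $  — match t
step 5: stack=$ <S> u t u  input=u t u $  — match u
Stack after step 5: $ <S> u t (top = t).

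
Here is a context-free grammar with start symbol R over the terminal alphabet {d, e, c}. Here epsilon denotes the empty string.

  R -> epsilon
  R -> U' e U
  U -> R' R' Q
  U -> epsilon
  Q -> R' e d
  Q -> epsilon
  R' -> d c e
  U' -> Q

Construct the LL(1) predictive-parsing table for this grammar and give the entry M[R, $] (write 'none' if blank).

R -> epsilon

FIRST(R') = {d}
FIRST(U) = {epsilon, d}  (via R' R' Q)
FIRST(Q) = {epsilon, d}  (via R' e d)
FIRST(U') = {epsilon, d}  (via Q)
FIRST(R) = {epsilon, d, e}  (via U' e U)
FOLLOW(R) includes $ since R is the start symbol.
FOLLOW(R): R appears on no right-hand side. Thus FOLLOW(R) = {$}.
For R -> epsilon: FIRST(epsilon) = {epsilon}, so it goes in M[R, t] for t ∈ {}; since epsilon ∈ FIRST, also for every t ∈ FOLLOW(R) = {$}.
For R -> U' e U: FIRST(U' e U) = {d, e}, so it goes in M[R, t] for t ∈ {d, e}.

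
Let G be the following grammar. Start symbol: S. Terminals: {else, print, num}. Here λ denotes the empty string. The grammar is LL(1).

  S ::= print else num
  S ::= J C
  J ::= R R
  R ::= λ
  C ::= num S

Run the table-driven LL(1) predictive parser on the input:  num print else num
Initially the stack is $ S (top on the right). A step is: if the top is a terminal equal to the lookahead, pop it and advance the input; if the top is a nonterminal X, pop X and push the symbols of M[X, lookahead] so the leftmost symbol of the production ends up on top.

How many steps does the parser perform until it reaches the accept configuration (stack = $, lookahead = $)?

10

      Stack             Input                 Action
   1  $ S               num print else num $  expand S ::= J C
   2  $ C J             num print else num $  expand J ::= R R
   3  $ C R R           num print else num $  expand R ::= λ
   4  $ C R             num print else num $  expand R ::= λ
   5  $ C               num print else num $  expand C ::= num S
   6  $ S num           num print else num $  match num
   7  $ S               print else num $      expand S ::= print else num
   8  $ num else print  print else num $      match print
   9  $ num else        else num $            match else
  10  $ num             num $                 match num
Accept reached after 10 steps.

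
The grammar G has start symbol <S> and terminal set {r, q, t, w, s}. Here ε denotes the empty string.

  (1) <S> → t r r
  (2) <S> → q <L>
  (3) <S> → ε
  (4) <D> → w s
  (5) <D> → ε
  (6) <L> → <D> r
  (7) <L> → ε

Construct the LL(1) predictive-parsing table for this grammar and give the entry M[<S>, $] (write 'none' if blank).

FIRST(<S>) = {ε, q, t}
FIRST(<D>) = {ε, w}
FIRST(<L>) = {ε, r, w}  (via <D> r)
FOLLOW(<S>) includes $ since <S> is the start symbol.
FOLLOW(<S>): <S> appears on no right-hand side. Thus FOLLOW(<S>) = {$}.
For <S> → t r r: FIRST(t r r) = {t}, so it goes in M[<S>, t] for t ∈ {t}.
For <S> → q <L>: FIRST(q <L>) = {q}, so it goes in M[<S>, t] for t ∈ {q}.
For <S> → ε: FIRST(ε) = {ε}, so it goes in M[<S>, t] for t ∈ {}; since ε ∈ FIRST, also for every t ∈ FOLLOW(<S>) = {$}.

<S> → ε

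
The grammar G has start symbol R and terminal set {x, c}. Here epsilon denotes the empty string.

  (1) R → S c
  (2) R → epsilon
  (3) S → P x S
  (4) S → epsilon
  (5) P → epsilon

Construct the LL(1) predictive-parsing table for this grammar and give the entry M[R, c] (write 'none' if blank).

FIRST(P): from P→epsilon we get {epsilon}. So FIRST(P) = {epsilon}.
FIRST(S): from S→P x S we get {x}; from S→epsilon we get {epsilon}. So FIRST(S) = {epsilon, x}.
FIRST(R): from R→S c we get {c, x}; from R→epsilon we get {epsilon}. So FIRST(R) = {epsilon, c, x}.
FOLLOW(R) includes $ since R is the start symbol.
FOLLOW(R): R appears on no right-hand side. Thus FOLLOW(R) = {$}.
For R → S c: FIRST(S c) = {c, x}, so it goes in M[R, t] for t ∈ {c, x}.
For R → epsilon: FIRST(epsilon) = {epsilon}, so it goes in M[R, t] for t ∈ {}; since epsilon ∈ FIRST, also for every t ∈ FOLLOW(R) = {$}.

R → S c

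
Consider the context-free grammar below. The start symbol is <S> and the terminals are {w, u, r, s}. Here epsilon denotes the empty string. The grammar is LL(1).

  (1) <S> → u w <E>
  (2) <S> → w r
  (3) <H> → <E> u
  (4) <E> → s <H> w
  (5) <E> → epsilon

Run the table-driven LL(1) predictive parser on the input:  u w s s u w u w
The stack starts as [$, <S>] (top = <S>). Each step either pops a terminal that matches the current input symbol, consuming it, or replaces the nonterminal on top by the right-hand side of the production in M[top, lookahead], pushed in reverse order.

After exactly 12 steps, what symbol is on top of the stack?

      Stack          Input              Action
   1  $ <S>          u w s s u w u w $  expand <S> → u w <E>
   2  $ <E> w u      u w s s u w u w $  match u
   3  $ <E> w        w s s u w u w $    match w
   4  $ <E>          s s u w u w $      expand <E> → s <H> w
   5  $ w <H> s      s s u w u w $      match s
   6  $ w <H>        s u w u w $        expand <H> → <E> u
   7  $ w u <E>      s u w u w $        expand <E> → s <H> w
   8  $ w u w <H> s  s u w u w $        match s
   9  $ w u w <H>    u w u w $          expand <H> → <E> u
  10  $ w u w u <E>  u w u w $          expand <E> → epsilon
  11  $ w u w u      u w u w $          match u
  12  $ w u w        w u w $            match w
Stack after step 12: $ w u (top = u).

u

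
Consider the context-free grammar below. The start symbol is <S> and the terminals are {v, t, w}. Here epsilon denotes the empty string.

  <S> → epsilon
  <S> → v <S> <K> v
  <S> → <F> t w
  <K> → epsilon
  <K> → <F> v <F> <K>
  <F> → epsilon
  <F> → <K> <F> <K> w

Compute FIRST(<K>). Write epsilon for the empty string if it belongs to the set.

{epsilon, v, w}

FIRST(<S>): from <S>→epsilon we get {epsilon}; from <S>→v <S> <K> v we get {v}; from <S>→<F> t w we get {t, v, w}. So FIRST(<S>) = {epsilon, t, v, w}.
FIRST(<K>): from <K>→epsilon we get {epsilon}; from <K>→<F> v <F> <K> we get {v, w}. So FIRST(<K>) = {epsilon, v, w}.
FIRST(<F>): from <F>→epsilon we get {epsilon}; from <F>→<K> <F> <K> w we get {v, w}. So FIRST(<F>) = {epsilon, v, w}.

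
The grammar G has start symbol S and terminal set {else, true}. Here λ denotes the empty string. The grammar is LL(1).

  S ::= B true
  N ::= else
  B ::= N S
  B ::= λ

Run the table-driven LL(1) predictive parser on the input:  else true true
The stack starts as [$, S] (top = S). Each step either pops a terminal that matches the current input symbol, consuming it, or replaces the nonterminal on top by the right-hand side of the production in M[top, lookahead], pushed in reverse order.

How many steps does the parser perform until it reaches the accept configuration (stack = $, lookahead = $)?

step 1: stack=$ S  input=else true true $  — expand S ::= B true
step 2: stack=$ true B  input=else true true $  — expand B ::= N S
step 3: stack=$ true S N  input=else true true $  — expand N ::= else
step 4: stack=$ true S else  input=else true true $  — match else
step 5: stack=$ true S  input=true true $  — expand S ::= B true
step 6: stack=$ true true B  input=true true $  — expand B ::= λ
step 7: stack=$ true true  input=true true $  — match true
step 8: stack=$ true  input=true $  — match true
Accept reached after 8 steps.

8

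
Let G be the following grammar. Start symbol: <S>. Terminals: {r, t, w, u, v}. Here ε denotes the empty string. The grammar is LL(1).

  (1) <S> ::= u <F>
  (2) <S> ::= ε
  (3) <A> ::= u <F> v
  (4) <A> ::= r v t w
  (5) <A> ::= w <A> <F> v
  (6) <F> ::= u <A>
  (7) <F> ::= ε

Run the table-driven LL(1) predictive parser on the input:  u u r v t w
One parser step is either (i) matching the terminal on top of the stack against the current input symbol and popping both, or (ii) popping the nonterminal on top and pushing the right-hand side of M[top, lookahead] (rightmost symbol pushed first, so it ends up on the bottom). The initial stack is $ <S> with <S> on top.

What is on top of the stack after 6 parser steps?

v

step 1: stack=$ <S>  input=u u r v t w $  — expand <S> ::= u <F>
step 2: stack=$ <F> u  input=u u r v t w $  — match u
step 3: stack=$ <F>  input=u r v t w $  — expand <F> ::= u <A>
step 4: stack=$ <A> u  input=u r v t w $  — match u
step 5: stack=$ <A>  input=r v t w $  — expand <A> ::= r v t w
step 6: stack=$ w t v r  input=r v t w $  — match r
Stack after step 6: $ w t v (top = v).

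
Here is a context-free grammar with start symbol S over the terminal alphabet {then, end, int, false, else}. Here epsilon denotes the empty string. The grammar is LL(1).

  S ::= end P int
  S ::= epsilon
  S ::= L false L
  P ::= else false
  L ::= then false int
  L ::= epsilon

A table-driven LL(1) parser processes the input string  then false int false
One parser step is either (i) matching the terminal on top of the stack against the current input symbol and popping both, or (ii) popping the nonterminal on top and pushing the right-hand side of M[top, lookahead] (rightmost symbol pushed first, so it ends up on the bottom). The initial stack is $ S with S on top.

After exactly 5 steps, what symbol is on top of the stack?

false

     Stack                     Input                   Action
  1  $ S                       then false int false $  expand S ::= L false L
  2  $ L false L               then false int false $  expand L ::= then false int
  3  $ L false int false then  then false int false $  match then
  4  $ L false int false       false int false $       match false
  5  $ L false int             int false $             match int
Stack after step 5: $ L false (top = false).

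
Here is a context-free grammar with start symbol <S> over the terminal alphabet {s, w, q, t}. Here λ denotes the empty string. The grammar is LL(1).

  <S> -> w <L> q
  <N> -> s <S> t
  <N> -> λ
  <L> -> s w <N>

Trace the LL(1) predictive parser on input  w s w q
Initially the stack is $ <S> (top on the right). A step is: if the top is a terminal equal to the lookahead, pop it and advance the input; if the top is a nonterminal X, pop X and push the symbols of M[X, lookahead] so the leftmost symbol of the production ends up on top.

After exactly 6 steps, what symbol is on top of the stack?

q

     Stack        Input      Action
  1  $ <S>        w s w q $  expand <S> -> w <L> q
  2  $ q <L> w    w s w q $  match w
  3  $ q <L>      s w q $    expand <L> -> s w <N>
  4  $ q <N> w s  s w q $    match s
  5  $ q <N> w    w q $      match w
  6  $ q <N>      q $        expand <N> -> λ
Stack after step 6: $ q (top = q).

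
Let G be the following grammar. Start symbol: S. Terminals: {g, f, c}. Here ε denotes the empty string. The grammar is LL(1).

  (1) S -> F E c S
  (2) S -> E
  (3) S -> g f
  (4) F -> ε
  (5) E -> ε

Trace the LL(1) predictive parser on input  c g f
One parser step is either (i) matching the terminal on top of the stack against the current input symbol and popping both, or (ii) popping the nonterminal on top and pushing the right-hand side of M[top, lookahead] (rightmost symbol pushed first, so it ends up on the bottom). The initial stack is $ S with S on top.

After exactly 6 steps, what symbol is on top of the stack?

f

     Stack      Input    Action
  1  $ S        c g f $  expand S -> F E c S
  2  $ S c E F  c g f $  expand F -> ε
  3  $ S c E    c g f $  expand E -> ε
  4  $ S c      c g f $  match c
  5  $ S        g f $    expand S -> g f
  6  $ f g      g f $    match g
Stack after step 6: $ f (top = f).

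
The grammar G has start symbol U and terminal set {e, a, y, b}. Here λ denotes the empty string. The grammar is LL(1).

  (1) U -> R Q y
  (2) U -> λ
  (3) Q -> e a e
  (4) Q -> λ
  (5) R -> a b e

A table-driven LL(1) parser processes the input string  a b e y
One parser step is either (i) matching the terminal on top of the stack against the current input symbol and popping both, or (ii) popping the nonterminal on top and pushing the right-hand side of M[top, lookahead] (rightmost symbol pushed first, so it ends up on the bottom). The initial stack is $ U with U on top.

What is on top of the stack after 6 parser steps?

     Stack        Input      Action
  1  $ U          a b e y $  expand U -> R Q y
  2  $ y Q R      a b e y $  expand R -> a b e
  3  $ y Q e b a  a b e y $  match a
  4  $ y Q e b    b e y $    match b
  5  $ y Q e      e y $      match e
  6  $ y Q        y $        expand Q -> λ
Stack after step 6: $ y (top = y).

y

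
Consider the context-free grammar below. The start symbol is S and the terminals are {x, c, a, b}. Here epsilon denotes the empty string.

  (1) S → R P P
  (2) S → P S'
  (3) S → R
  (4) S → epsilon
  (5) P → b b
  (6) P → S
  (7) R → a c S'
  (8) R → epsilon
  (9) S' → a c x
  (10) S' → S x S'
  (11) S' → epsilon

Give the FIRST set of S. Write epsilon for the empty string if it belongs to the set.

{epsilon, a, b, x}

FIRST(R) = {epsilon, a}
FIRST(S) = {epsilon, a, b, x}  (via R P P, P S', R)
FIRST(P) = {epsilon, a, b, x}  (via S)
FIRST(S') = {epsilon, a, b, x}  (via S x S')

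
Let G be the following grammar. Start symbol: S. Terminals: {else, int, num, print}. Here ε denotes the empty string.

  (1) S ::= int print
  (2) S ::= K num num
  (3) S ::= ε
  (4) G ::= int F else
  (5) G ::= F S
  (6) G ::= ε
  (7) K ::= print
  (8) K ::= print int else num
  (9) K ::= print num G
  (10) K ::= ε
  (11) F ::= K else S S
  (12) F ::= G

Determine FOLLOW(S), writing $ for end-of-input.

FIRST(K): from K::=print we get {print}; from K::=print int else num we get {print}; from K::=print num G we get {print}; from K::=ε we get {ε}. So FIRST(K) = {ε, print}.
FIRST(S): from S::=int print we get {int}; from S::=K num num we get {num, print}; from S::=ε we get {ε}. So FIRST(S) = {ε, int, num, print}.
FIRST(G): from G::=int F else we get {int}; from G::=F S we get {ε, else, int, num, print}; from G::=ε we get {ε}. So FIRST(G) = {ε, else, int, num, print}.
FIRST(F): from F::=K else S S we get {else, print}; from F::=G we get {ε, else, int, num, print}. So FIRST(F) = {ε, else, int, num, print}.
FOLLOW(S) includes $ since S is the start symbol.
FOLLOW(K): in S::=K num num, K is followed by num num with FIRST {num}; in F::=K else S S, K is followed by else S S with FIRST {else}. Thus FOLLOW(K) = {else, num}.
FOLLOW(S): in G::=F S, the suffix after S is empty, so FOLLOW(S) ⊇ FOLLOW(G) = {else, int, num, print}; in F::=K else S S (occurrence 1), S is followed by S with FIRST {ε, int, num, print}; in F::=K else S S (occurrence 1), the suffix after S is nullable, so FOLLOW(S) ⊇ FOLLOW(F) = {else, int, num, print}; in F::=K else S S (occurrence 2), the suffix after S is empty, so FOLLOW(S) ⊇ FOLLOW(F) = {else, int, num, print}. Thus FOLLOW(S) = {$, else, int, num, print}.
FOLLOW(G): in K::=print num G, the suffix after G is empty, so FOLLOW(G) ⊇ FOLLOW(K) = {else, num}; in F::=G, the suffix after G is empty, so FOLLOW(G) ⊇ FOLLOW(F) = {else, int, num, print}. Thus FOLLOW(G) = {else, int, num, print}.
FOLLOW(F): in G::=int F else, F is followed by else with FIRST {else}; in G::=F S, F is followed by S with FIRST {ε, int, num, print}; in G::=F S, the suffix after F is nullable, so FOLLOW(F) ⊇ FOLLOW(G) = {else, int, num, print}. Thus FOLLOW(F) = {else, int, num, print}.

{$, else, int, num, print}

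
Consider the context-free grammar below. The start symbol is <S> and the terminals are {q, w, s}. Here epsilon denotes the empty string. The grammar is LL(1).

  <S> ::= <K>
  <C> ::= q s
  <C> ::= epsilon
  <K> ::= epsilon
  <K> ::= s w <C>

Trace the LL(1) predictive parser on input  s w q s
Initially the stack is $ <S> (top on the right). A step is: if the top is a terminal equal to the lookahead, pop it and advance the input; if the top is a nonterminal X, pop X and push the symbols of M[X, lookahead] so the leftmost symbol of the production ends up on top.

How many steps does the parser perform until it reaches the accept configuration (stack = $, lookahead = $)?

7

step 1: stack=$ <S>  input=s w q s $  — expand <S> ::= <K>
step 2: stack=$ <K>  input=s w q s $  — expand <K> ::= s w <C>
step 3: stack=$ <C> w s  input=s w q s $  — match s
step 4: stack=$ <C> w  input=w q s $  — match w
step 5: stack=$ <C>  input=q s $  — expand <C> ::= q s
step 6: stack=$ s q  input=q s $  — match q
step 7: stack=$ s  input=s $  — match s
Accept reached after 7 steps.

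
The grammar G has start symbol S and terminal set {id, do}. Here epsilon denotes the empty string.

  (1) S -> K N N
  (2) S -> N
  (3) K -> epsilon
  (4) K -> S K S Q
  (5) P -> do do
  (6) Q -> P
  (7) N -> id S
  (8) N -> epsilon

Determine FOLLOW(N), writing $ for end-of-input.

{$, do, id}

FIRST(P) = {do}
FIRST(N) = {epsilon, id}
FIRST(Q) = {do}  (via P)
FIRST(S) = {epsilon, do, id}  (via K N N, N)
FIRST(K) = {epsilon, do, id}  (via S K S Q)
FOLLOW(S) includes $ since S is the start symbol.
FOLLOW(S): in K->S K S Q (occurrence 1), S is followed by K S Q with FIRST {do, id}; in K->S K S Q (occurrence 2), S is followed by Q with FIRST {do}; in N->id S, the suffix after S is empty, so FOLLOW(S) ⊇ FOLLOW(N) = {$, do, id}. Thus FOLLOW(S) = {$, do, id}.
FOLLOW(K): in S->K N N, K is followed by N N with FIRST {epsilon, id}; in S->K N N, the suffix after K is nullable, so FOLLOW(K) ⊇ FOLLOW(S) = {$, do, id}; in K->S K S Q, K is followed by S Q with FIRST {do, id}. Thus FOLLOW(K) = {$, do, id}.
FOLLOW(Q): in K->S K S Q, the suffix after Q is empty, so FOLLOW(Q) ⊇ FOLLOW(K) = {$, do, id}. Thus FOLLOW(Q) = {$, do, id}.
FOLLOW(P): in Q->P, the suffix after P is empty, so FOLLOW(P) ⊇ FOLLOW(Q) = {$, do, id}. Thus FOLLOW(P) = {$, do, id}.
FOLLOW(N): in S->K N N (occurrence 1), N is followed by N with FIRST {epsilon, id}; in S->K N N (occurrence 1), the suffix after N is nullable, so FOLLOW(N) ⊇ FOLLOW(S) = {$, do, id}; in S->K N N (occurrence 2), the suffix after N is empty, so FOLLOW(N) ⊇ FOLLOW(S) = {$, do, id}; in S->N, the suffix after N is empty, so FOLLOW(N) ⊇ FOLLOW(S) = {$, do, id}. Thus FOLLOW(N) = {$, do, id}.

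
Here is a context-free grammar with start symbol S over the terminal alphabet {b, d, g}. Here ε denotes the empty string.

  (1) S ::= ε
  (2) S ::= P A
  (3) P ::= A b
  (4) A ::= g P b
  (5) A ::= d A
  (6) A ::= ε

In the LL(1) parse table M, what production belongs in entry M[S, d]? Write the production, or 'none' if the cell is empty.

FIRST(A) = {ε, d, g}
FIRST(P) = {b, d, g}  (via A b)
FIRST(S) = {ε, b, d, g}  (via P A)
FOLLOW(S) includes $ since S is the start symbol.
FOLLOW(S): S appears on no right-hand side. Thus FOLLOW(S) = {$}.
For S ::= ε: FIRST(ε) = {ε}, so it goes in M[S, t] for t ∈ {}; since ε ∈ FIRST, also for every t ∈ FOLLOW(S) = {$}.
For S ::= P A: FIRST(P A) = {b, d, g}, so it goes in M[S, t] for t ∈ {b, d, g}.

S ::= P A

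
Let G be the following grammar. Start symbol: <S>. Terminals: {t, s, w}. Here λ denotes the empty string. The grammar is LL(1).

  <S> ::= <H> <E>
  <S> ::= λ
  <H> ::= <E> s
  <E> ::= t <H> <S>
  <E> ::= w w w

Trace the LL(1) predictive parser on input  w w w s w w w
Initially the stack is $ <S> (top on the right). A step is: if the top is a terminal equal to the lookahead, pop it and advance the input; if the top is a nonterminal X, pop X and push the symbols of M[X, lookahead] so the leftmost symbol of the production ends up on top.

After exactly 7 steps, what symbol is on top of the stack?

<E>

step 1: stack=$ <S>  input=w w w s w w w $  — expand <S> ::= <H> <E>
step 2: stack=$ <E> <H>  input=w w w s w w w $  — expand <H> ::= <E> s
step 3: stack=$ <E> s <E>  input=w w w s w w w $  — expand <E> ::= w w w
step 4: stack=$ <E> s w w w  input=w w w s w w w $  — match w
step 5: stack=$ <E> s w w  input=w w s w w w $  — match w
step 6: stack=$ <E> s w  input=w s w w w $  — match w
step 7: stack=$ <E> s  input=s w w w $  — match s
Stack after step 7: $ <E> (top = <E>).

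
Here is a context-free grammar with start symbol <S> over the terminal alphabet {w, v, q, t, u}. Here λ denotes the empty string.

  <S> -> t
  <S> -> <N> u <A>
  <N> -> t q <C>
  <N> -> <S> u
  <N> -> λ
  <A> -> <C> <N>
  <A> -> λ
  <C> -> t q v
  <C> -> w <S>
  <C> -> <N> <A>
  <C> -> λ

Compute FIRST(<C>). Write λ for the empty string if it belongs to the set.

{λ, t, u, w}

FIRST(<S>): from <S>->t we get {t}; from <S>-><N> u <A> we get {t, u}. So FIRST(<S>) = {t, u}.
FIRST(<N>): from <N>->t q <C> we get {t}; from <N>-><S> u we get {t, u}; from <N>->λ we get {λ}. So FIRST(<N>) = {λ, t, u}.
FIRST(<A>): from <A>-><C> <N> we get {λ, t, u, w}; from <A>->λ we get {λ}. So FIRST(<A>) = {λ, t, u, w}.
FIRST(<C>): from <C>->t q v we get {t}; from <C>->w <S> we get {w}; from <C>-><N> <A> we get {λ, t, u, w}; from <C>->λ we get {λ}. So FIRST(<C>) = {λ, t, u, w}.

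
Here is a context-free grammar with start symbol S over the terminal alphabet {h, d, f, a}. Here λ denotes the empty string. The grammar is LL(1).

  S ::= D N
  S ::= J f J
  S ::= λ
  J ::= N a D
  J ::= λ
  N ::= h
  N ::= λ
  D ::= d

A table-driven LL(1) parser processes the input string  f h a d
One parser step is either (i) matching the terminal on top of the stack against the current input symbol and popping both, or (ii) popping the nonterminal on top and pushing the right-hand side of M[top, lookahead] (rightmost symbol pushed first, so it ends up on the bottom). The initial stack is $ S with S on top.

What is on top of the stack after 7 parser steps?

     Stack    Input      Action
  1  $ S      f h a d $  expand S ::= J f J
  2  $ J f J  f h a d $  expand J ::= λ
  3  $ J f    f h a d $  match f
  4  $ J      h a d $    expand J ::= N a D
  5  $ D a N  h a d $    expand N ::= h
  6  $ D a h  h a d $    match h
  7  $ D a    a d $      match a
Stack after step 7: $ D (top = D).

D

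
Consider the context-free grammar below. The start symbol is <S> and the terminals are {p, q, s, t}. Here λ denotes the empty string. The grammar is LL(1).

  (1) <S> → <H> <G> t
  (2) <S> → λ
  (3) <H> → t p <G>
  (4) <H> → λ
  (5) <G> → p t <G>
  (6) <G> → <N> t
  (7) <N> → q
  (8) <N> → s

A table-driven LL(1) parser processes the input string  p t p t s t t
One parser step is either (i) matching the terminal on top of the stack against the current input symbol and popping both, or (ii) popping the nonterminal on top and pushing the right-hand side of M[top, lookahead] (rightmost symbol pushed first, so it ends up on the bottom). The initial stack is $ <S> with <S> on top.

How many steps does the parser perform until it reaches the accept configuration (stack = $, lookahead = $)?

      Stack        Input            Action
   1  $ <S>        p t p t s t t $  expand <S> → <H> <G> t
   2  $ t <G> <H>  p t p t s t t $  expand <H> → λ
   3  $ t <G>      p t p t s t t $  expand <G> → p t <G>
   4  $ t <G> t p  p t p t s t t $  match p
   5  $ t <G> t    t p t s t t $    match t
   6  $ t <G>      p t s t t $      expand <G> → p t <G>
   7  $ t <G> t p  p t s t t $      match p
   8  $ t <G> t    t s t t $        match t
   9  $ t <G>      s t t $          expand <G> → <N> t
  10  $ t t <N>    s t t $          expand <N> → s
  11  $ t t s      s t t $          match s
  12  $ t t        t t $            match t
  13  $ t          t $              match t
Accept reached after 13 steps.

13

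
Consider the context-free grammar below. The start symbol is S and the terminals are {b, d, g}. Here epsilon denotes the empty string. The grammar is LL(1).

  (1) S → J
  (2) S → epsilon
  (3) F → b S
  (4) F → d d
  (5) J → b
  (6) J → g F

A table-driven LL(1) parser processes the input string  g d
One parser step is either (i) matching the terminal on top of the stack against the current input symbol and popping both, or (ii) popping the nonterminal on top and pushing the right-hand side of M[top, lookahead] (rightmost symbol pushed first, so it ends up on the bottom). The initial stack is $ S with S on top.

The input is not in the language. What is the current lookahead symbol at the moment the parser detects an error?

     Stack  Input  Action
  1  $ S    g d $  expand S → J
  2  $ J    g d $  expand J → g F
  3  $ F g  g d $  match g
  4  $ F    d $    expand F → d d
  5  $ d d  d $    match d
  6  $ d    $      error: top is terminal d but lookahead is $

$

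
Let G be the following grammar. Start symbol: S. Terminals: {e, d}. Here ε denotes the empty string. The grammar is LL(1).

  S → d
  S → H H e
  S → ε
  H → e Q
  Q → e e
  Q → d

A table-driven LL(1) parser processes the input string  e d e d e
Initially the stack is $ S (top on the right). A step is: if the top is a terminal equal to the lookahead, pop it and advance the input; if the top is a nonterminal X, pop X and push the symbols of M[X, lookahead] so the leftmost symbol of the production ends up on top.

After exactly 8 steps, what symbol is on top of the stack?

step 1: stack=$ S  input=e d e d e $  — expand S → H H e
step 2: stack=$ e H H  input=e d e d e $  — expand H → e Q
step 3: stack=$ e H Q e  input=e d e d e $  — match e
step 4: stack=$ e H Q  input=d e d e $  — expand Q → d
step 5: stack=$ e H d  input=d e d e $  — match d
step 6: stack=$ e H  input=e d e $  — expand H → e Q
step 7: stack=$ e Q e  input=e d e $  — match e
step 8: stack=$ e Q  input=d e $  — expand Q → d
Stack after step 8: $ e d (top = d).

d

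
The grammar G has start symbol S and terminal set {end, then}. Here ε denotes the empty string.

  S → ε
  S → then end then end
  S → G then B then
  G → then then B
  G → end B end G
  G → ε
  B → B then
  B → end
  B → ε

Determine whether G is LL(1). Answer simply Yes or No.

No

FIRST(S) = {ε, end, then}
FIRST(G) = {ε, end, then}
FIRST(B) = {ε, end, then}
FOLLOW(S) = {$}
FOLLOW(G) = {then}
FOLLOW(B) = {end, then}
Cell M[B, end] receives both B → B then and B → end and B → ε — the grammar is not LL(1).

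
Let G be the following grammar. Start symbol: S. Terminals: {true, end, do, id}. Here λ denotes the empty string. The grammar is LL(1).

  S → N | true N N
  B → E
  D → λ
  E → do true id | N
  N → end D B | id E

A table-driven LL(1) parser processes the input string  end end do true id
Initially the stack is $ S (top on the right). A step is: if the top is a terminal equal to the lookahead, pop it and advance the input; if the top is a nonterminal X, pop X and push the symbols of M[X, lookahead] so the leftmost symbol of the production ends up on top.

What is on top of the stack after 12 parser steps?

      Stack         Input                 Action
   1  $ S           end end do true id $  expand S → N
   2  $ N           end end do true id $  expand N → end D B
   3  $ B D end     end end do true id $  match end
   4  $ B D         end do true id $      expand D → λ
   5  $ B           end do true id $      expand B → E
   6  $ E           end do true id $      expand E → N
   7  $ N           end do true id $      expand N → end D B
   8  $ B D end     end do true id $      match end
   9  $ B D         do true id $          expand D → λ
  10  $ B           do true id $          expand B → E
  11  $ E           do true id $          expand E → do true id
  12  $ id true do  do true id $          match do
Stack after step 12: $ id true (top = true).

true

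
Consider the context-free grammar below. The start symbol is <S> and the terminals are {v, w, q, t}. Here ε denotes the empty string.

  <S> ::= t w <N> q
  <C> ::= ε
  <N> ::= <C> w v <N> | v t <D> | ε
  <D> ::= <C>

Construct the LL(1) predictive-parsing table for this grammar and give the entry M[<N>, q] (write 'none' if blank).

<N> ::= ε

FIRST(<S>) = {t}
FIRST(<C>) = {ε}
FIRST(<N>) = {ε, v, w}  (via <C> w v <N>)
FIRST(<D>) = {ε}  (via <C>)
FOLLOW(<S>) includes $ since <S> is the start symbol.
FOLLOW(<N>): in <S>::=t w <N> q, <N> is followed by q with FIRST {q}; in <N>::=<C> w v <N>, the suffix after <N> is empty (adds nothing new). Thus FOLLOW(<N>) = {q}.
For <N> ::= <C> w v <N>: FIRST(<C> w v <N>) = {w}, so it goes in M[<N>, t] for t ∈ {w}.
For <N> ::= v t <D>: FIRST(v t <D>) = {v}, so it goes in M[<N>, t] for t ∈ {v}.
For <N> ::= ε: FIRST(ε) = {ε}, so it goes in M[<N>, t] for t ∈ {}; since ε ∈ FIRST, also for every t ∈ FOLLOW(<N>) = {q}.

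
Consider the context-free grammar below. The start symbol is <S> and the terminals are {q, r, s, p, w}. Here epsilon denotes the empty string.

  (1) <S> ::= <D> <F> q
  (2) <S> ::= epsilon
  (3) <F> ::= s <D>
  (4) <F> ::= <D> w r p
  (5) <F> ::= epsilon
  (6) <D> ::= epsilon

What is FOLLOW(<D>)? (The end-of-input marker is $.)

{q, s, w}

FIRST(<D>): from <D>::=epsilon we get {epsilon}. So FIRST(<D>) = {epsilon}.
FIRST(<F>): from <F>::=s <D> we get {s}; from <F>::=<D> w r p we get {w}; from <F>::=epsilon we get {epsilon}. So FIRST(<F>) = {epsilon, s, w}.
FIRST(<S>): from <S>::=<D> <F> q we get {q, s, w}; from <S>::=epsilon we get {epsilon}. So FIRST(<S>) = {epsilon, q, s, w}.
FOLLOW(<S>) includes $ since <S> is the start symbol.
FOLLOW(<S>): <S> appears on no right-hand side. Thus FOLLOW(<S>) = {$}.
FOLLOW(<F>): in <S>::=<D> <F> q, <F> is followed by q with FIRST {q}. Thus FOLLOW(<F>) = {q}.
FOLLOW(<D>): in <S>::=<D> <F> q, <D> is followed by <F> q with FIRST {q, s, w}; in <F>::=s <D>, the suffix after <D> is empty, so FOLLOW(<D>) ⊇ FOLLOW(<F>) = {q}; in <F>::=<D> w r p, <D> is followed by w r p with FIRST {w}. Thus FOLLOW(<D>) = {q, s, w}.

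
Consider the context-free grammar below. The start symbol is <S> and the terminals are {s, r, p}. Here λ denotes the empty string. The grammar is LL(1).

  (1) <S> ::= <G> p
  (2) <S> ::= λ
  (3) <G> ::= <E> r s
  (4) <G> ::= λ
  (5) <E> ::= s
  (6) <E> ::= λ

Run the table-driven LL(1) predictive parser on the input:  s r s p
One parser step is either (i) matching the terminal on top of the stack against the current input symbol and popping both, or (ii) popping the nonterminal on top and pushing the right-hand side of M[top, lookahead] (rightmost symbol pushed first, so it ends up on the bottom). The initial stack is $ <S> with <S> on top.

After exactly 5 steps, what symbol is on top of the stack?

s

     Stack        Input      Action
  1  $ <S>        s r s p $  expand <S> ::= <G> p
  2  $ p <G>      s r s p $  expand <G> ::= <E> r s
  3  $ p s r <E>  s r s p $  expand <E> ::= s
  4  $ p s r s    s r s p $  match s
  5  $ p s r      r s p $    match r
Stack after step 5: $ p s (top = s).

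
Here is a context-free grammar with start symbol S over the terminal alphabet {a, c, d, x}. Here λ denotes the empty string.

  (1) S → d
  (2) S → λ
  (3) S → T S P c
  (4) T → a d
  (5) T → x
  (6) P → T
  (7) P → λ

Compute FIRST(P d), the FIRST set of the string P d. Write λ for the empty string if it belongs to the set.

{a, d, x}

FIRST(T) = {a, x}
FIRST(S) = {λ, a, d, x}  (via T S P c)
FIRST(P) = {λ, a, x}  (via T)
FIRST(P d): take FIRST of each symbol in turn, carrying on past any symbol whose FIRST contains λ; result {a, d, x}.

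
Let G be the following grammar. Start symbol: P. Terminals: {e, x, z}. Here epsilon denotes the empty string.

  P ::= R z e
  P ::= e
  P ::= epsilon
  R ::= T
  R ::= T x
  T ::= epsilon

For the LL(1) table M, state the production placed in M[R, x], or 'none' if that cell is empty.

R ::= T x

FIRST(T): from T::=epsilon we get {epsilon}. So FIRST(T) = {epsilon}.
FIRST(R): from R::=T we get {epsilon}; from R::=T x we get {x}. So FIRST(R) = {epsilon, x}.
FIRST(P): from P::=R z e we get {x, z}; from P::=e we get {e}; from P::=epsilon we get {epsilon}. So FIRST(P) = {epsilon, e, x, z}.
FOLLOW(P) includes $ since P is the start symbol.
FOLLOW(R): in P::=R z e, R is followed by z e with FIRST {z}. Thus FOLLOW(R) = {z}.
For R ::= T: FIRST(T) = {epsilon}, so it goes in M[R, t] for t ∈ {}; since epsilon ∈ FIRST, also for every t ∈ FOLLOW(R) = {z}.
For R ::= T x: FIRST(T x) = {x}, so it goes in M[R, t] for t ∈ {x}.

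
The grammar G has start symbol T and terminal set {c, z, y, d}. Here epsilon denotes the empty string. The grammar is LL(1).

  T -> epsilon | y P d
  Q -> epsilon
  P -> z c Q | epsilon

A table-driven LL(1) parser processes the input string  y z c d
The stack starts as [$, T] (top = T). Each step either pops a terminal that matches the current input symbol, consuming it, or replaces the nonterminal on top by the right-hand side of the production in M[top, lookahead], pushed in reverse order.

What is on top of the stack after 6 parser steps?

     Stack      Input      Action
  1  $ T        y z c d $  expand T -> y P d
  2  $ d P y    y z c d $  match y
  3  $ d P      z c d $    expand P -> z c Q
  4  $ d Q c z  z c d $    match z
  5  $ d Q c    c d $      match c
  6  $ d Q      d $        expand Q -> epsilon
Stack after step 6: $ d (top = d).

d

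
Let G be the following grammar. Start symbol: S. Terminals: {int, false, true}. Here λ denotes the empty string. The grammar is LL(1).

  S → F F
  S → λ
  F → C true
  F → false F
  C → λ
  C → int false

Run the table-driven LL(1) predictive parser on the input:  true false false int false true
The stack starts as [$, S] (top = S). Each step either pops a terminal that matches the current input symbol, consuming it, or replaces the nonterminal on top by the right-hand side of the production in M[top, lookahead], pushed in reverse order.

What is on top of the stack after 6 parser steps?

     Stack       Input                              Action
  1  $ S         true false false int false true $  expand S → F F
  2  $ F F       true false false int false true $  expand F → C true
  3  $ F true C  true false false int false true $  expand C → λ
  4  $ F true    true false false int false true $  match true
  5  $ F         false false int false true $       expand F → false F
  6  $ F false   false false int false true $       match false
Stack after step 6: $ F (top = F).

F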